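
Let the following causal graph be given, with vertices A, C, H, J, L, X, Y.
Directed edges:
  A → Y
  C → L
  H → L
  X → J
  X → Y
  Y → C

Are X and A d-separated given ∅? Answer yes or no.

Bayes-Ball from X | ∅ reaches {C,J,L,Y}.
A ∉ reach(X|∅) ⇒ X ⊥ A | ∅.

Yes — X ⊥ A | ∅.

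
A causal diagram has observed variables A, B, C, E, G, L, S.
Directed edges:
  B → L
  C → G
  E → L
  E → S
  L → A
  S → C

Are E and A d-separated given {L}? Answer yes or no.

Yes — E ⊥ A | {L}.

Bayes-Ball from E | {L} reaches {B,C,G,S}.
A ∉ reach(E|{L}) ⇒ E ⊥ A | {L}.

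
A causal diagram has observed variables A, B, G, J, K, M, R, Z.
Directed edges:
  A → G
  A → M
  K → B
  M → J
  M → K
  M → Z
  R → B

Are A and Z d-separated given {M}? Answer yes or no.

Yes — A ⊥ Z | {M}.

Bayes-Ball from A | {M} reaches {G}.
Z ∉ reach(A|{M}) ⇒ A ⊥ Z | {M}.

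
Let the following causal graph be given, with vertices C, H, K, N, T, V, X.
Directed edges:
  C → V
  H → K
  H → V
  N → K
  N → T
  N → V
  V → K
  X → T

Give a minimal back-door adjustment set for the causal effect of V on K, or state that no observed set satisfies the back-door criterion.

V→K: minimal back-door set {H, N}.

desc(V)\{V}={K}; candidates ⊆ {C,H,N,T,X}.
size 0: {}; under {} V still reaches {C,H,K,N,T} ∋ K.
size 1: {C}, {H}, {N} …(+2); under {C} V still reaches {H,K,N,T} ∋ K.
{H,N}: V⊥K given {H,N} in G with V→· removed — back-door holds.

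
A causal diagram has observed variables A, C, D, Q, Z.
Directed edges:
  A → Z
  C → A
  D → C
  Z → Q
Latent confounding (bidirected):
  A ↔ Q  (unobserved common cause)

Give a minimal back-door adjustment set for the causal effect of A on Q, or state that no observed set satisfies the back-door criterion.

desc(A)\{A}={Q,Z}; candidates ⊆ {C,D}.
A↔Q: latent back-door arc(s) into A.
size 0: {}; under {} A still reaches {C,D,Q} ∋ Q.
size 1: {C}, {D}; under {C} A still reaches {Q} ∋ Q.
size 2: {C,D}; under {C,D} A still reaches {Q} ∋ Q.
A↔Q cannot be blocked by any observed set — no back-door set.

A→Q: no observed back-door set.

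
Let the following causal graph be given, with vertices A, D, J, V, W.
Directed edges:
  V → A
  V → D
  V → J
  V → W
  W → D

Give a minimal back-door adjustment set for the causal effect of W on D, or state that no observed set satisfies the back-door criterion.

desc(W)\{W}={D}; candidates ⊆ {A,J,V}.
size 0: {}; under {} W still reaches {A,D,J,V} ∋ D.
{V}: W⊥D given {V} in G with W→· removed — back-door holds.

W→D: minimal back-door set {V}.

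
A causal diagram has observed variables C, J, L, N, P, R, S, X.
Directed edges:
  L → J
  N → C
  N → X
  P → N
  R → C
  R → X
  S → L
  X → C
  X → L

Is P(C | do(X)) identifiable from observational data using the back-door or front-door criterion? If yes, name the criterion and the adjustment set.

P(C|do(X)): backdoor, adjust for {N, R}.

desc(X)\{X}={C,J,L}; candidates ⊆ {N,P,R,S}.
size 0: {}; under {} X still reaches {C,N,P,R} ∋ C.
size 1: {N}, {P}, {R} …(+1); under {N} X still reaches {C,R} ∋ C.
{N,R}: X⊥C given {N,R} in G with X→· removed — back-door holds.
P(C|do(X)) = Σ_{N,R} P(C|X,N,R)·P(N,R).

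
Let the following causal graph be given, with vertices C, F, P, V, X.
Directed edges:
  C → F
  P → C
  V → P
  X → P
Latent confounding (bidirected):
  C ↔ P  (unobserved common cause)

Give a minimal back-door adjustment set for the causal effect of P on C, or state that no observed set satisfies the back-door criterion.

desc(P)\{P}={C,F}; candidates ⊆ {V,X}.
P↔C: latent back-door arc(s) into P.
size 0: {}; under {} P still reaches {C,F,V,X} ∋ C.
size 1: {V}, {X}; under {V} P still reaches {C,F,X} ∋ C.
size 2: {V,X}; under {V,X} P still reaches {C,F} ∋ C.
P↔C cannot be blocked by any observed set — no back-door set.

P→C: no observed back-door set.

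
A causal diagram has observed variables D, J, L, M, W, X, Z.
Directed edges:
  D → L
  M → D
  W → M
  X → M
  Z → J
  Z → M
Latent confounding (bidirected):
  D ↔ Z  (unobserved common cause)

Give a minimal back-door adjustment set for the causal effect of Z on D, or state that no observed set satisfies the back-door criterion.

desc(Z)\{Z}={D,J,L,M}; candidates ⊆ {W,X}.
Z↔D: latent back-door arc(s) into Z.
size 0: {}; under {} Z still reaches {D,L} ∋ D.
size 1: {W}, {X}; under {W} Z still reaches {D,L} ∋ D.
size 2: {W,X}; under {W,X} Z still reaches {D,L} ∋ D.
Z↔D cannot be blocked by any observed set — no back-door set.

Z→D: no observed back-door set.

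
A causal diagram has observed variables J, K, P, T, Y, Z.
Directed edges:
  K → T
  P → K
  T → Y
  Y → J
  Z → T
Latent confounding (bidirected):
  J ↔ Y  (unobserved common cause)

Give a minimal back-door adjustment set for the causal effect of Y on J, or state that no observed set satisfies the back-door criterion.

desc(Y)\{Y}={J}; candidates ⊆ {K,P,T,Z}.
Y↔J: latent back-door arc(s) into Y.
size 0: {}; under {} Y still reaches {J,K,P,T,Z} ∋ J.
size 1: {K}, {P}, {T} …(+1); under {K} Y still reaches {J,T,Z} ∋ J.
size 2: {K,P}, {K,T}, {K,Z} …(+3); under {K,P} Y still reaches {J,T,Z} ∋ J.
Y↔J cannot be blocked by any observed set — no back-door set.

Y→J: no observed back-door set.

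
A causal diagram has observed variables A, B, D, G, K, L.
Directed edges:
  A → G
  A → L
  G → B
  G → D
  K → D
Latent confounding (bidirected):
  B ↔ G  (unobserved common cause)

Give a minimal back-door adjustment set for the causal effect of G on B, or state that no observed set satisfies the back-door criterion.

desc(G)\{G}={B,D}; candidates ⊆ {A,K,L}.
G↔B: latent back-door arc(s) into G.
size 0: {}; under {} G still reaches {A,B,L} ∋ B.
size 1: {A}, {K}, {L}; under {A} G still reaches {B} ∋ B.
size 2: {A,K}, {A,L}, {K,L}; under {A,K} G still reaches {B} ∋ B.
G↔B cannot be blocked by any observed set — no back-door set.

G→B: no observed back-door set.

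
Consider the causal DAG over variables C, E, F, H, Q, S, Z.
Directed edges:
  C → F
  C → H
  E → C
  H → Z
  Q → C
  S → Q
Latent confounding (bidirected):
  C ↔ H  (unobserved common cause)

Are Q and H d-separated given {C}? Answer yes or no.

No — Q and H are d-connected given {C}.

Bayes-Ball from Q | {C} reaches {E,H,S,Z}.
H ∈ reach(Q|{C}) ⇒ Q ⊥̸ H | {C}.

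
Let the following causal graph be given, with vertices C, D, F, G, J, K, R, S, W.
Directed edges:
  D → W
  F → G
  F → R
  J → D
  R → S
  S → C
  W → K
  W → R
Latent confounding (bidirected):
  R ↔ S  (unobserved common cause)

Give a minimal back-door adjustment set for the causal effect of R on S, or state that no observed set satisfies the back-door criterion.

R→S: no observed back-door set.

desc(R)\{R}={C,S}; candidates ⊆ {D,F,G,J,K,W}.
R↔S: latent back-door arc(s) into R.
size 0: {}; under {} R still reaches {C,D,F,G,J,K,S,W} ∋ S.
size 1: {D}, {F}, {G} …(+3); under {D} R still reaches {C,F,G,K,S,W} ∋ S.
size 2: {D,F}, {D,G}, {D,J} …(+12); under {D,F} R still reaches {C,K,S,W} ∋ S.
R↔S cannot be blocked by any observed set — no back-door set.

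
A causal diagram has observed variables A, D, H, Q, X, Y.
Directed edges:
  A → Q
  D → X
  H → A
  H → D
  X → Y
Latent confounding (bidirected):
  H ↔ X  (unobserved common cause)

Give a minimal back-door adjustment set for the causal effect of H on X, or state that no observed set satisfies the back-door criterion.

desc(H)\{H}={A,D,Q,X,Y}; candidates ⊆ {—}.
H↔X: latent back-door arc(s) into H.
size 0: {}; under {} H still reaches {X,Y} ∋ X.
H↔X cannot be blocked by any observed set — no back-door set.

H→X: no observed back-door set.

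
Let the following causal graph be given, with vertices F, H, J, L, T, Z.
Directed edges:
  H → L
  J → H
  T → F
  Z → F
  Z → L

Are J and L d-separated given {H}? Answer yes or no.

Yes — J ⊥ L | {H}.

Bayes-Ball from J | {H} reaches ∅.
L ∉ reach(J|{H}) ⇒ J ⊥ L | {H}.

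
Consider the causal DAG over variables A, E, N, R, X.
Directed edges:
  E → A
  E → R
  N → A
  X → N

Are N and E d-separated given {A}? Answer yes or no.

No — N and E are d-connected given {A}.

Bayes-Ball from N | {A} reaches {E,R,X}.
E ∈ reach(N|{A}) ⇒ N ⊥̸ E | {A}.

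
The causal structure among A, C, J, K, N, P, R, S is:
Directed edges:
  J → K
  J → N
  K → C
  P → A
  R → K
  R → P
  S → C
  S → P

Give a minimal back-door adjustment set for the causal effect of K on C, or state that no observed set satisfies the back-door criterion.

desc(K)\{K}={C}; candidates ⊆ {A,J,N,P,R,S}.
∅: K⊥C given ∅ in G with K→· removed — back-door holds.

K→C: minimal back-door set ∅.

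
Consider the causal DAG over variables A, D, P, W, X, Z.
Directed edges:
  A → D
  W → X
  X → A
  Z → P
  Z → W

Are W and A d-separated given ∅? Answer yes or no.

Bayes-Ball from W | ∅ reaches {A,D,P,X,Z}.
A ∈ reach(W|∅) ⇒ W ⊥̸ A | ∅.

No — W and A are d-connected given ∅.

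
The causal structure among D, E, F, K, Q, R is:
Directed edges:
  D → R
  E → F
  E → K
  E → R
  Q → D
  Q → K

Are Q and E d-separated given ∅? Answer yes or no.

Yes — Q ⊥ E | ∅.

Bayes-Ball from Q | ∅ reaches {D,K,R}.
E ∉ reach(Q|∅) ⇒ Q ⊥ E | ∅.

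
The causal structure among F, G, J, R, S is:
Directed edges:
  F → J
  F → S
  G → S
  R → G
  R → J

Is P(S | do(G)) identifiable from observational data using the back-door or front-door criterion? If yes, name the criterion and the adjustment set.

desc(G)\{G}={S}; candidates ⊆ {F,J,R}.
∅: G⊥S given ∅ in G with G→· removed — back-door holds.
P(S|do(G)) = P(S|G) — no adjustment needed.

P(S|do(G)): backdoor, adjust for ∅.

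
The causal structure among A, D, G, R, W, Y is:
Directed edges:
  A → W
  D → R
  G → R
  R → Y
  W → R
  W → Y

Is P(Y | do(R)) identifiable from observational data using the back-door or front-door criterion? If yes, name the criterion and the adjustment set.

desc(R)\{R}={Y}; candidates ⊆ {A,D,G,W}.
size 0: {}; under {} R still reaches {A,D,G,W,Y} ∋ Y.
{W}: R⊥Y given {W} in G with R→· removed — back-door holds.
P(Y|do(R)) = Σ_{W} P(Y|R,W)·P(W).

P(Y|do(R)): backdoor, adjust for {W}.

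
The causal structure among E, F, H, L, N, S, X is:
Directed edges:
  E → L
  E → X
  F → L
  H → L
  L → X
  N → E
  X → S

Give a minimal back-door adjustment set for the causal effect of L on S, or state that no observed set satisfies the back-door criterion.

desc(L)\{L}={S,X}; candidates ⊆ {E,F,H,N}.
size 0: {}; under {} L still reaches {E,F,H,N,S,X} ∋ S.
{E}: L⊥S given {E} in G with L→· removed — back-door holds.

L→S: minimal back-door set {E}.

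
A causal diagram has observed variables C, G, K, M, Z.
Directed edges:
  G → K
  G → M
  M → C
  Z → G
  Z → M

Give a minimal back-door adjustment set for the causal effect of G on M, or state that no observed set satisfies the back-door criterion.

desc(G)\{G}={C,K,M}; candidates ⊆ {Z}.
size 0: {}; under {} G still reaches {C,M,Z} ∋ M.
{Z}: G⊥M given {Z} in G with G→· removed — back-door holds.

G→M: minimal back-door set {Z}.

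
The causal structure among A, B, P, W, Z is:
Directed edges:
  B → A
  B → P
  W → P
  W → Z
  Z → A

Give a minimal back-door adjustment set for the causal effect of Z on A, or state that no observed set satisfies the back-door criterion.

Z→A: minimal back-door set ∅.

desc(Z)\{Z}={A}; candidates ⊆ {B,P,W}.
∅: Z⊥A given ∅ in G with Z→· removed — back-door holds.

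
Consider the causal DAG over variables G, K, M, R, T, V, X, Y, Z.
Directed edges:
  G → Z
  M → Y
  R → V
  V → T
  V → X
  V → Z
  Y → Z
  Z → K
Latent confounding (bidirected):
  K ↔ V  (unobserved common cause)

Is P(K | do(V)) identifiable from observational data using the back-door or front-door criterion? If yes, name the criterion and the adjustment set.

desc(V)\{V}={K,T,X,Z}; candidates ⊆ {G,M,R,Y}.
V↔K: latent back-door arc(s) into V.
size 0: {}; under {} V still reaches {K,R} ∋ K.
size 1: {G}, {M}, {R} …(+1); under {G} V still reaches {K,R} ∋ K.
size 2: {G,M}, {G,R}, {G,Y} …(+3); under {G,M} V still reaches {K,R} ∋ K.
V↔K cannot be blocked by any observed set — no back-door set.
{Z}: (i) intercepts every directed V→K path; (ii) no back-door V→{Z}; (iii) {V} blocks every back-door {Z}→K. Front-door holds.
P(K|do(V)) = Σ_{Z} P(Z|V) Σ_{V'} P(K|Z,V')P(V').

P(K|do(V)): frontdoor, adjust for {Z}.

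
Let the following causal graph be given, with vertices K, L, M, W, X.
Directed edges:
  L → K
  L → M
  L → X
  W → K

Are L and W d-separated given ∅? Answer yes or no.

Bayes-Ball from L | ∅ reaches {K,M,X}.
W ∉ reach(L|∅) ⇒ L ⊥ W | ∅.

Yes — L ⊥ W | ∅.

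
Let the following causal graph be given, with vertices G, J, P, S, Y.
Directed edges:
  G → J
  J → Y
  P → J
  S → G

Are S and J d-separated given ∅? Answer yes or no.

Bayes-Ball from S | ∅ reaches {G,J,Y}.
J ∈ reach(S|∅) ⇒ S ⊥̸ J | ∅.

No — S and J are d-connected given ∅.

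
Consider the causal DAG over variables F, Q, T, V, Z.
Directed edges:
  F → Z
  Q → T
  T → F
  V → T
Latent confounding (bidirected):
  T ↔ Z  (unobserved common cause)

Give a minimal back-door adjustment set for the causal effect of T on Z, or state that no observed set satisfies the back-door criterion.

T→Z: no observed back-door set.

desc(T)\{T}={F,Z}; candidates ⊆ {Q,V}.
T↔Z: latent back-door arc(s) into T.
size 0: {}; under {} T still reaches {Q,V,Z} ∋ Z.
size 1: {Q}, {V}; under {Q} T still reaches {V,Z} ∋ Z.
size 2: {Q,V}; under {Q,V} T still reaches {Z} ∋ Z.
T↔Z cannot be blocked by any observed set — no back-door set.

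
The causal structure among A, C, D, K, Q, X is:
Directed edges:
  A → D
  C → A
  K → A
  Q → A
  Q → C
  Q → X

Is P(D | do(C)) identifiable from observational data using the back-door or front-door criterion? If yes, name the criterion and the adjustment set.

P(D|do(C)): backdoor, adjust for {Q}.

desc(C)\{C}={A,D}; candidates ⊆ {K,Q,X}.
size 0: {}; under {} C still reaches {A,D,Q,X} ∋ D.
{Q}: C⊥D given {Q} in G with C→· removed — back-door holds.
P(D|do(C)) = Σ_{Q} P(D|C,Q)·P(Q).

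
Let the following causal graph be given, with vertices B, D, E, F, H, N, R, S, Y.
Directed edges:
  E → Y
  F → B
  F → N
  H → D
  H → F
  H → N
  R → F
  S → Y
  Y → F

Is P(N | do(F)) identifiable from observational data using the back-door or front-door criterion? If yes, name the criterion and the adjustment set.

desc(F)\{F}={B,N}; candidates ⊆ {D,E,H,R,S,Y}.
size 0: {}; under {} F still reaches {D,E,H,N,R,S,Y} ∋ N.
{H}: F⊥N given {H} in G with F→· removed — back-door holds.
P(N|do(F)) = Σ_{H} P(N|F,H)·P(H).

P(N|do(F)): backdoor, adjust for {H}.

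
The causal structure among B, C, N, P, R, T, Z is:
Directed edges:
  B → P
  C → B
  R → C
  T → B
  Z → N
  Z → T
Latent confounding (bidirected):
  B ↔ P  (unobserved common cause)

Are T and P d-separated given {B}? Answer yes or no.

Bayes-Ball from T | {B} reaches {C,N,P,R,Z}.
P ∈ reach(T|{B}) ⇒ T ⊥̸ P | {B}.

No — T and P are d-connected given {B}.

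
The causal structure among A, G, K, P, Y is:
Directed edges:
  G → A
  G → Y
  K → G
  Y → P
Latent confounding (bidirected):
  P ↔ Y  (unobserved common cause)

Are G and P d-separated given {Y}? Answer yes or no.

No — G and P are d-connected given {Y}.

Bayes-Ball from G | {Y} reaches {A,K,P}.
P ∈ reach(G|{Y}) ⇒ G ⊥̸ P | {Y}.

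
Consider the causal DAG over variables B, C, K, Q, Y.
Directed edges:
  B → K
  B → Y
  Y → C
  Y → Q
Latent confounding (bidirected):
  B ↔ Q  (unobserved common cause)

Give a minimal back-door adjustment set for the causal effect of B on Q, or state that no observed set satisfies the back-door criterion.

desc(B)\{B}={C,K,Q,Y}; candidates ⊆ {—}.
B↔Q: latent back-door arc(s) into B.
size 0: {}; under {} B still reaches {Q} ∋ Q.
B↔Q cannot be blocked by any observed set — no back-door set.

B→Q: no observed back-door set.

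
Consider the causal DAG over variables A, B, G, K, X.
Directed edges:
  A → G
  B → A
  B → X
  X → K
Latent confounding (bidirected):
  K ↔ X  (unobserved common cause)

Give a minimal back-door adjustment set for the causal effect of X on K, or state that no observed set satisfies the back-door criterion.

X→K: no observed back-door set.

desc(X)\{X}={K}; candidates ⊆ {A,B,G}.
X↔K: latent back-door arc(s) into X.
size 0: {}; under {} X still reaches {A,B,G,K} ∋ K.
size 1: {A}, {B}, {G}; under {A} X still reaches {B,K} ∋ K.
size 2: {A,B}, {A,G}, {B,G}; under {A,B} X still reaches {K} ∋ K.
X↔K cannot be blocked by any observed set — no back-door set.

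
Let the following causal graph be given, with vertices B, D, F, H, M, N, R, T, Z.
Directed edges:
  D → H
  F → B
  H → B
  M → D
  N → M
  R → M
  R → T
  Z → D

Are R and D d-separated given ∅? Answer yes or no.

Bayes-Ball from R | ∅ reaches {B,D,H,M,T}.
D ∈ reach(R|∅) ⇒ R ⊥̸ D | ∅.

No — R and D are d-connected given ∅.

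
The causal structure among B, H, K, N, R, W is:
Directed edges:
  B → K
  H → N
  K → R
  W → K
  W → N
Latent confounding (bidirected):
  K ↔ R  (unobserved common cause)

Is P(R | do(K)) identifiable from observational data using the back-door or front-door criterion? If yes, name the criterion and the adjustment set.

desc(K)\{K}={R}; candidates ⊆ {B,H,N,W}.
K↔R: latent back-door arc(s) into K.
size 0: {}; under {} K still reaches {B,N,R,W} ∋ R.
size 1: {B}, {H}, {N} …(+1); under {B} K still reaches {N,R,W} ∋ R.
size 2: {B,H}, {B,N}, {B,W} …(+3); under {B,H} K still reaches {N,R,W} ∋ R.
K↔R cannot be blocked by any observed set — no back-door set.
No mediator lies on a directed K→…→R path.
Neither criterion identifies P(R|do(K)) in this graph.

P(R|do(K)): not identifiable (no BD/FD set).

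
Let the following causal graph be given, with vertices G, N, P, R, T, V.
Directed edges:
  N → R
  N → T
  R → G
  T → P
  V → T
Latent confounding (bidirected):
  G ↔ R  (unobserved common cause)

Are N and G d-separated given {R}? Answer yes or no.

No — N and G are d-connected given {R}.

Bayes-Ball from N | {R} reaches {G,P,T}.
G ∈ reach(N|{R}) ⇒ N ⊥̸ G | {R}.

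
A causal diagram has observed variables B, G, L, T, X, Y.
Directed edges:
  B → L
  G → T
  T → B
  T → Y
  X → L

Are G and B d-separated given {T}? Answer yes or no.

Yes — G ⊥ B | {T}.

Bayes-Ball from G | {T} reaches ∅.
B ∉ reach(G|{T}) ⇒ G ⊥ B | {T}.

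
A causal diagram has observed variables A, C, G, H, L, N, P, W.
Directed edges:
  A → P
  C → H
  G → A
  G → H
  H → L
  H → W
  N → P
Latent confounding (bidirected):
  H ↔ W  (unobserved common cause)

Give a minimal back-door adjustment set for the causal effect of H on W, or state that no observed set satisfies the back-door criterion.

desc(H)\{H}={L,W}; candidates ⊆ {A,C,G,N,P}.
H↔W: latent back-door arc(s) into H.
size 0: {}; under {} H still reaches {A,C,G,P,W} ∋ W.
size 1: {A}, {C}, {G} …(+2); under {A} H still reaches {C,G,W} ∋ W.
size 2: {A,C}, {A,G}, {A,N} …(+7); under {A,C} H still reaches {G,W} ∋ W.
H↔W cannot be blocked by any observed set — no back-door set.

H→W: no observed back-door set.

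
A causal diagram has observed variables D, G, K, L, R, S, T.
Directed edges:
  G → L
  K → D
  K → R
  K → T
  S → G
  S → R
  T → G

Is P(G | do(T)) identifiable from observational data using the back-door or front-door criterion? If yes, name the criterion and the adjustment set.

desc(T)\{T}={G,L}; candidates ⊆ {D,K,R,S}.
∅: T⊥G given ∅ in G with T→· removed — back-door holds.
P(G|do(T)) = P(G|T) — no adjustment needed.

P(G|do(T)): backdoor, adjust for ∅.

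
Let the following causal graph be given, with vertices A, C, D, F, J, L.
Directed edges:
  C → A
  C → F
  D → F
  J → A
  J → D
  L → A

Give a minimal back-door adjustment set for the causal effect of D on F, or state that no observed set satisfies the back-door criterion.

D→F: minimal back-door set ∅.

desc(D)\{D}={F}; candidates ⊆ {A,C,J,L}.
∅: D⊥F given ∅ in G with D→· removed — back-door holds.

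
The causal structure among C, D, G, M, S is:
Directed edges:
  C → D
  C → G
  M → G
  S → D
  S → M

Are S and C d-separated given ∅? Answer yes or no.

Yes — S ⊥ C | ∅.

Bayes-Ball from S | ∅ reaches {D,G,M}.
C ∉ reach(S|∅) ⇒ S ⊥ C | ∅.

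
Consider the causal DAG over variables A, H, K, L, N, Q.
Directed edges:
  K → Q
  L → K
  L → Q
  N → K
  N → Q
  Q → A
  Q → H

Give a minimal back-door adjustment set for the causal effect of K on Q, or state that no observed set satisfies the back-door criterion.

K→Q: minimal back-door set {L, N}.

desc(K)\{K}={A,H,Q}; candidates ⊆ {L,N}.
size 0: {}; under {} K still reaches {A,H,L,N,Q} ∋ Q.
size 1: {L}, {N}; under {L} K still reaches {A,H,N,Q} ∋ Q.
{L,N}: K⊥Q given {L,N} in G with K→· removed — back-door holds.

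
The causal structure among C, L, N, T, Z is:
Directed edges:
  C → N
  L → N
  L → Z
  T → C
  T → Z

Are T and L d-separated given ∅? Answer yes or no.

Bayes-Ball from T | ∅ reaches {C,N,Z}.
L ∉ reach(T|∅) ⇒ T ⊥ L | ∅.

Yes — T ⊥ L | ∅.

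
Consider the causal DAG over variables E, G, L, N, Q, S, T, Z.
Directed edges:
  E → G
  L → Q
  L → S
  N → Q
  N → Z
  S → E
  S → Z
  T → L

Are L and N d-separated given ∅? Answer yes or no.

Bayes-Ball from L | ∅ reaches {E,G,Q,S,T,Z}.
N ∉ reach(L|∅) ⇒ L ⊥ N | ∅.

Yes — L ⊥ N | ∅.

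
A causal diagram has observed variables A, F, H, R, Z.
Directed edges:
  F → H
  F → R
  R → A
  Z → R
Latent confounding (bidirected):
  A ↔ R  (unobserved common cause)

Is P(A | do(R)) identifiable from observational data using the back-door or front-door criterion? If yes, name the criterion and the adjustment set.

desc(R)\{R}={A}; candidates ⊆ {F,H,Z}.
R↔A: latent back-door arc(s) into R.
size 0: {}; under {} R still reaches {A,F,H,Z} ∋ A.
size 1: {F}, {H}, {Z}; under {F} R still reaches {A,Z} ∋ A.
size 2: {F,H}, {F,Z}, {H,Z}; under {F,H} R still reaches {A,Z} ∋ A.
R↔A cannot be blocked by any observed set — no back-door set.
No mediator lies on a directed R→…→A path.
Neither criterion identifies P(A|do(R)) in this graph.

P(A|do(R)): not identifiable (no BD/FD set).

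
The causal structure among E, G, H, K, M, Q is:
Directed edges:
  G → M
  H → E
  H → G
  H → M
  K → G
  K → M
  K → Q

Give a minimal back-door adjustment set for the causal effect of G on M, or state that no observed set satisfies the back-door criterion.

desc(G)\{G}={M}; candidates ⊆ {E,H,K,Q}.
size 0: {}; under {} G still reaches {E,H,K,M,Q} ∋ M.
size 1: {E}, {H}, {K} …(+1); under {E} G still reaches {H,K,M,Q} ∋ M.
{H,K}: G⊥M given {H,K} in G with G→· removed — back-door holds.

G→M: minimal back-door set {H, K}.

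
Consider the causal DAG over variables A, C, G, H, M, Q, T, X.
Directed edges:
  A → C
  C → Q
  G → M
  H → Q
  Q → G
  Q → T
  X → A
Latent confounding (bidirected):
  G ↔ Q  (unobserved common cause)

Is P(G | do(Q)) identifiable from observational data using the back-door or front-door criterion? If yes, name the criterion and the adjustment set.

P(G|do(Q)): not identifiable (no BD/FD set).

desc(Q)\{Q}={G,M,T}; candidates ⊆ {A,C,H,X}.
Q↔G: latent back-door arc(s) into Q.
size 0: {}; under {} Q still reaches {A,C,G,H,M,X} ∋ G.
size 1: {A}, {C}, {H} …(+1); under {A} Q still reaches {C,G,H,M} ∋ G.
size 2: {A,C}, {A,H}, {A,X} …(+3); under {A,C} Q still reaches {G,H,M} ∋ G.
Q↔G cannot be blocked by any observed set — no back-door set.
No mediator lies on a directed Q→…→G path.
Neither criterion identifies P(G|do(Q)) in this graph.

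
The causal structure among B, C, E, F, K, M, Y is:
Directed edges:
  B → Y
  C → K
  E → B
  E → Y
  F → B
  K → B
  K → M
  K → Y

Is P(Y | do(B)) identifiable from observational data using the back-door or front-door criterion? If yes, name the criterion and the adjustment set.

P(Y|do(B)): backdoor, adjust for {E, K}.

desc(B)\{B}={Y}; candidates ⊆ {C,E,F,K,M}.
size 0: {}; under {} B still reaches {C,E,F,K,M,Y} ∋ Y.
size 1: {C}, {E}, {F} …(+2); under {C} B still reaches {E,F,K,M,Y} ∋ Y.
{E,K}: B⊥Y given {E,K} in G with B→· removed — back-door holds.
P(Y|do(B)) = Σ_{E,K} P(Y|B,E,K)·P(E,K).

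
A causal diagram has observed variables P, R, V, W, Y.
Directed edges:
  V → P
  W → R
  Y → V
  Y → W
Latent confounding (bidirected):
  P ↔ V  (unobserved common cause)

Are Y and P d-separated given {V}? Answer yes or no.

Bayes-Ball from Y | {V} reaches {P,R,W}.
P ∈ reach(Y|{V}) ⇒ Y ⊥̸ P | {V}.

No — Y and P are d-connected given {V}.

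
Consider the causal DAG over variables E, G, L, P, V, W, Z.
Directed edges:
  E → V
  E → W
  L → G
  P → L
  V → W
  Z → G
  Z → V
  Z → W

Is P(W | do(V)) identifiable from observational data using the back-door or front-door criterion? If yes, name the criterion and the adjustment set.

P(W|do(V)): backdoor, adjust for {E, Z}.

desc(V)\{V}={W}; candidates ⊆ {E,G,L,P,Z}.
size 0: {}; under {} V still reaches {E,G,W,Z} ∋ W.
size 1: {E}, {G}, {L} …(+2); under {E} V still reaches {G,W,Z} ∋ W.
{E,Z}: V⊥W given {E,Z} in G with V→· removed — back-door holds.
P(W|do(V)) = Σ_{E,Z} P(W|V,E,Z)·P(E,Z).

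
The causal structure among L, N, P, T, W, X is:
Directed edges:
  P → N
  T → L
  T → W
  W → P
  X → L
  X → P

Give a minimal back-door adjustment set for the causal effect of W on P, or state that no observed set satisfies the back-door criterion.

desc(W)\{W}={N,P}; candidates ⊆ {L,T,X}.
∅: W⊥P given ∅ in G with W→· removed — back-door holds.

W→P: minimal back-door set ∅.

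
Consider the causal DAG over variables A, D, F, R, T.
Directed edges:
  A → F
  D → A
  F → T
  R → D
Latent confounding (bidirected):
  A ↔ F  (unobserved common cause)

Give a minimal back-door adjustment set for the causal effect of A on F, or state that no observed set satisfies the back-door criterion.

A→F: no observed back-door set.

desc(A)\{A}={F,T}; candidates ⊆ {D,R}.
A↔F: latent back-door arc(s) into A.
size 0: {}; under {} A still reaches {D,F,R,T} ∋ F.
size 1: {D}, {R}; under {D} A still reaches {F,T} ∋ F.
size 2: {D,R}; under {D,R} A still reaches {F,T} ∋ F.
A↔F cannot be blocked by any observed set — no back-door set.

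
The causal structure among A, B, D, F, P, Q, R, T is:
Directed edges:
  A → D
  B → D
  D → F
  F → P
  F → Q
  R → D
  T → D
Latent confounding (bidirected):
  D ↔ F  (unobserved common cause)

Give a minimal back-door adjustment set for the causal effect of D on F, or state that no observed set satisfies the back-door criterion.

D→F: no observed back-door set.

desc(D)\{D}={F,P,Q}; candidates ⊆ {A,B,R,T}.
D↔F: latent back-door arc(s) into D.
size 0: {}; under {} D still reaches {A,B,F,P,Q,R,T} ∋ F.
size 1: {A}, {B}, {R} …(+1); under {A} D still reaches {B,F,P,Q,R,T} ∋ F.
size 2: {A,B}, {A,R}, {A,T} …(+3); under {A,B} D still reaches {F,P,Q,R,T} ∋ F.
D↔F cannot be blocked by any observed set — no back-door set.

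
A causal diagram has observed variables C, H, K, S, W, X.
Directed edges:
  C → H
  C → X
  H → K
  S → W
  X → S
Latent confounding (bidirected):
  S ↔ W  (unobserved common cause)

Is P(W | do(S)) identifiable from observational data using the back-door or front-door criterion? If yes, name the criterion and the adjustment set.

P(W|do(S)): not identifiable (no BD/FD set).

desc(S)\{S}={W}; candidates ⊆ {C,H,K,X}.
S↔W: latent back-door arc(s) into S.
size 0: {}; under {} S still reaches {C,H,K,W,X} ∋ W.
size 1: {C}, {H}, {K} …(+1); under {C} S still reaches {W,X} ∋ W.
size 2: {C,H}, {C,K}, {C,X} …(+3); under {C,H} S still reaches {W,X} ∋ W.
S↔W cannot be blocked by any observed set — no back-door set.
No mediator lies on a directed S→…→W path.
Neither criterion identifies P(W|do(S)) in this graph.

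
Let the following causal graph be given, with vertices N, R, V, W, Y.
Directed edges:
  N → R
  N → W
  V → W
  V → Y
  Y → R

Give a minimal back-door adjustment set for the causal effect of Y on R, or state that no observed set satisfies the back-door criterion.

desc(Y)\{Y}={R}; candidates ⊆ {N,V,W}.
∅: Y⊥R given ∅ in G with Y→· removed — back-door holds.

Y→R: minimal back-door set ∅.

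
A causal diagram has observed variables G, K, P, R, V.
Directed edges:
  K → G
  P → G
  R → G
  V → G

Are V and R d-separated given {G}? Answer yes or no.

No — V and R are d-connected given {G}.

Bayes-Ball from V | {G} reaches {K,P,R}.
R ∈ reach(V|{G}) ⇒ V ⊥̸ R | {G}.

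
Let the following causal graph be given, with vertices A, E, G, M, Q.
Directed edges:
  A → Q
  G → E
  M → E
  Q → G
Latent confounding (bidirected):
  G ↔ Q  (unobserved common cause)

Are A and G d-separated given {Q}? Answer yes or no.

No — A and G are d-connected given {Q}.

Bayes-Ball from A | {Q} reaches {E,G}.
G ∈ reach(A|{Q}) ⇒ A ⊥̸ G | {Q}.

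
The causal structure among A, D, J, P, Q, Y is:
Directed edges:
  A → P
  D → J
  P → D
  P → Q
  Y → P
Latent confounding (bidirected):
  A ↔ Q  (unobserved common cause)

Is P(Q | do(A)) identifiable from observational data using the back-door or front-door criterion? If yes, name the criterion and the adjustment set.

P(Q|do(A)): frontdoor, adjust for {P}.

desc(A)\{A}={D,J,P,Q}; candidates ⊆ {Y}.
A↔Q: latent back-door arc(s) into A.
size 0: {}; under {} A still reaches {Q} ∋ Q.
size 1: {Y}; under {Y} A still reaches {Q} ∋ Q.
A↔Q cannot be blocked by any observed set — no back-door set.
{P}: (i) intercepts every directed A→Q path; (ii) no back-door A→{P}; (iii) {A} blocks every back-door {P}→Q. Front-door holds.
P(Q|do(A)) = Σ_{P} P(P|A) Σ_{A'} P(Q|P,A')P(A').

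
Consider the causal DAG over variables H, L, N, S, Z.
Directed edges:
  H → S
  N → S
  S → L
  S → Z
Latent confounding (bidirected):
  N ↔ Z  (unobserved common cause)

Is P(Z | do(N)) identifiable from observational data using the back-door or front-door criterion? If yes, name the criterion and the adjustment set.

P(Z|do(N)): frontdoor, adjust for {S}.

desc(N)\{N}={L,S,Z}; candidates ⊆ {H}.
N↔Z: latent back-door arc(s) into N.
size 0: {}; under {} N still reaches {Z} ∋ Z.
size 1: {H}; under {H} N still reaches {Z} ∋ Z.
N↔Z cannot be blocked by any observed set — no back-door set.
{S}: (i) intercepts every directed N→Z path; (ii) no back-door N→{S}; (iii) {N} blocks every back-door {S}→Z. Front-door holds.
P(Z|do(N)) = Σ_{S} P(S|N) Σ_{N'} P(Z|S,N')P(N').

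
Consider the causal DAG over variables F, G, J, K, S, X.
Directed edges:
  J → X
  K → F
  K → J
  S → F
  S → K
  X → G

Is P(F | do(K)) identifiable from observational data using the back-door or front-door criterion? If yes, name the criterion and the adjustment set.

desc(K)\{K}={F,G,J,X}; candidates ⊆ {S}.
size 0: {}; under {} K still reaches {F,S} ∋ F.
{S}: K⊥F given {S} in G with K→· removed — back-door holds.
P(F|do(K)) = Σ_{S} P(F|K,S)·P(S).

P(F|do(K)): backdoor, adjust for {S}.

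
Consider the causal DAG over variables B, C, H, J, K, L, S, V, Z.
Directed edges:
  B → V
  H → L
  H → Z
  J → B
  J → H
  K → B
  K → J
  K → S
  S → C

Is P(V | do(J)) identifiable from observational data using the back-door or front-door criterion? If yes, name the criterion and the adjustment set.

desc(J)\{J}={B,H,L,V,Z}; candidates ⊆ {C,K,S}.
size 0: {}; under {} J still reaches {B,C,K,S,V} ∋ V.
{K}: J⊥V given {K} in G with J→· removed — back-door holds.
P(V|do(J)) = Σ_{K} P(V|J,K)·P(K).

P(V|do(J)): backdoor, adjust for {K}.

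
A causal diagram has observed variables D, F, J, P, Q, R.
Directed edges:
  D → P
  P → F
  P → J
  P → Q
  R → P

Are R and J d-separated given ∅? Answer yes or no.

No — R and J are d-connected given ∅.

Bayes-Ball from R | ∅ reaches {F,J,P,Q}.
J ∈ reach(R|∅) ⇒ R ⊥̸ J | ∅.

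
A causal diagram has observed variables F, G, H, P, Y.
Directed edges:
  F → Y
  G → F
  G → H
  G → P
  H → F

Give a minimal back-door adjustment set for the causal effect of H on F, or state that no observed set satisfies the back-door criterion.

desc(H)\{H}={F,Y}; candidates ⊆ {G,P}.
size 0: {}; under {} H still reaches {F,G,P,Y} ∋ F.
{G}: H⊥F given {G} in G with H→· removed — back-door holds.

H→F: minimal back-door set {G}.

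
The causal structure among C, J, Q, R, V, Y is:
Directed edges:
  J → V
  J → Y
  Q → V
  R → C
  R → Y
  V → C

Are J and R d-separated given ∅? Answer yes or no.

Yes — J ⊥ R | ∅.

Bayes-Ball from J | ∅ reaches {C,V,Y}.
R ∉ reach(J|∅) ⇒ J ⊥ R | ∅.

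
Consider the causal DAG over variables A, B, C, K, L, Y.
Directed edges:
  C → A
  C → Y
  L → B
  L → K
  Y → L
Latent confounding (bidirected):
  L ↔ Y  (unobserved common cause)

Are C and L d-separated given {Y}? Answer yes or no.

Bayes-Ball from C | {Y} reaches {A,B,K,L}.
L ∈ reach(C|{Y}) ⇒ C ⊥̸ L | {Y}.

No — C and L are d-connected given {Y}.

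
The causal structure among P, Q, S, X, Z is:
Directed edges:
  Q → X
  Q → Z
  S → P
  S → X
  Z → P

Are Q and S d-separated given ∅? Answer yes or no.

Bayes-Ball from Q | ∅ reaches {P,X,Z}.
S ∉ reach(Q|∅) ⇒ Q ⊥ S | ∅.

Yes — Q ⊥ S | ∅.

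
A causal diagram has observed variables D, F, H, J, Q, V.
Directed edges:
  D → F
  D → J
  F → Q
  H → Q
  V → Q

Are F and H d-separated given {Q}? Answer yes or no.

No — F and H are d-connected given {Q}.

Bayes-Ball from F | {Q} reaches {D,H,J,V}.
H ∈ reach(F|{Q}) ⇒ F ⊥̸ H | {Q}.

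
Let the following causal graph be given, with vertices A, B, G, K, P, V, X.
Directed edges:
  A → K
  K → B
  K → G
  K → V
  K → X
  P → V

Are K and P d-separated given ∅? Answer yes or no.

Bayes-Ball from K | ∅ reaches {A,B,G,V,X}.
P ∉ reach(K|∅) ⇒ K ⊥ P | ∅.

Yes — K ⊥ P | ∅.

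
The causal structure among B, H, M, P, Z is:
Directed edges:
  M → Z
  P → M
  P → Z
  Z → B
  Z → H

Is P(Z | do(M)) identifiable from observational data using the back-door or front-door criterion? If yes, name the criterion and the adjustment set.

desc(M)\{M}={B,H,Z}; candidates ⊆ {P}.
size 0: {}; under {} M still reaches {B,H,P,Z} ∋ Z.
{P}: M⊥Z given {P} in G with M→· removed — back-door holds.
P(Z|do(M)) = Σ_{P} P(Z|M,P)·P(P).

P(Z|do(M)): backdoor, adjust for {P}.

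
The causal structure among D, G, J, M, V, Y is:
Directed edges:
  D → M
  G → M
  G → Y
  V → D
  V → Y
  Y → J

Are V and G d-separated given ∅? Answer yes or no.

Bayes-Ball from V | ∅ reaches {D,J,M,Y}.
G ∉ reach(V|∅) ⇒ V ⊥ G | ∅.

Yes — V ⊥ G | ∅.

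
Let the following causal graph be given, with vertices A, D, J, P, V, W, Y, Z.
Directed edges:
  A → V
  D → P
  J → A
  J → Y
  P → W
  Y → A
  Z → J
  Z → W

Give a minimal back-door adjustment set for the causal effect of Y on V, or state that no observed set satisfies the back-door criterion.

desc(Y)\{Y}={A,V}; candidates ⊆ {D,J,P,W,Z}.
size 0: {}; under {} Y still reaches {A,J,V,W,Z} ∋ V.
{J}: Y⊥V given {J} in G with Y→· removed — back-door holds.

Y→V: minimal back-door set {J}.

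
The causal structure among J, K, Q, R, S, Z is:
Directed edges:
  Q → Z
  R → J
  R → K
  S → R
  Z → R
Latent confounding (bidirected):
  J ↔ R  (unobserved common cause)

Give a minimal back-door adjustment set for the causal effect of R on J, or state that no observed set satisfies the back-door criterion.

desc(R)\{R}={J,K}; candidates ⊆ {Q,S,Z}.
R↔J: latent back-door arc(s) into R.
size 0: {}; under {} R still reaches {J,Q,S,Z} ∋ J.
size 1: {Q}, {S}, {Z}; under {Q} R still reaches {J,S,Z} ∋ J.
size 2: {Q,S}, {Q,Z}, {S,Z}; under {Q,S} R still reaches {J,Z} ∋ J.
R↔J cannot be blocked by any observed set — no back-door set.

R→J: no observed back-door set.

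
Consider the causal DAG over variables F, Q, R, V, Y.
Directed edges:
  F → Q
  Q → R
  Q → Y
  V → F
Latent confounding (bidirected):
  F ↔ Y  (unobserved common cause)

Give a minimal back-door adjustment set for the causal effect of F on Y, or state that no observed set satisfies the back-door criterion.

F→Y: no observed back-door set.

desc(F)\{F}={Q,R,Y}; candidates ⊆ {V}.
F↔Y: latent back-door arc(s) into F.
size 0: {}; under {} F still reaches {V,Y} ∋ Y.
size 1: {V}; under {V} F still reaches {Y} ∋ Y.
F↔Y cannot be blocked by any observed set — no back-door set.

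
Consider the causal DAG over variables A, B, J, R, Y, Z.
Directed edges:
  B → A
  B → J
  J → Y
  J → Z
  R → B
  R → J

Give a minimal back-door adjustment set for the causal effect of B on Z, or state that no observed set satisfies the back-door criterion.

desc(B)\{B}={A,J,Y,Z}; candidates ⊆ {R}.
size 0: {}; under {} B still reaches {J,R,Y,Z} ∋ Z.
{R}: B⊥Z given {R} in G with B→· removed — back-door holds.

B→Z: minimal back-door set {R}.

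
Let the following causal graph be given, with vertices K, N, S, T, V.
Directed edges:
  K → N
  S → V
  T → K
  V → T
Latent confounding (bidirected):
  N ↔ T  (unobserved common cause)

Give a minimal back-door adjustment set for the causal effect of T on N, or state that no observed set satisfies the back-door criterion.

desc(T)\{T}={K,N}; candidates ⊆ {S,V}.
T↔N: latent back-door arc(s) into T.
size 0: {}; under {} T still reaches {N,S,V} ∋ N.
size 1: {S}, {V}; under {S} T still reaches {N,V} ∋ N.
size 2: {S,V}; under {S,V} T still reaches {N} ∋ N.
T↔N cannot be blocked by any observed set — no back-door set.

T→N: no observed back-door set.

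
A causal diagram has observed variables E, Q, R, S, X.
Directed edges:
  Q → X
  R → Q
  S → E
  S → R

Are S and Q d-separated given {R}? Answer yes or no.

Yes — S ⊥ Q | {R}.

Bayes-Ball from S | {R} reaches {E}.
Q ∉ reach(S|{R}) ⇒ S ⊥ Q | {R}.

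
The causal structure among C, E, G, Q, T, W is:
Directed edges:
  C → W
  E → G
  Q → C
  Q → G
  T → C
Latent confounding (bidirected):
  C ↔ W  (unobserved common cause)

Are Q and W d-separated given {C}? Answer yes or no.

Bayes-Ball from Q | {C} reaches {G,T,W}.
W ∈ reach(Q|{C}) ⇒ Q ⊥̸ W | {C}.

No — Q and W are d-connected given {C}.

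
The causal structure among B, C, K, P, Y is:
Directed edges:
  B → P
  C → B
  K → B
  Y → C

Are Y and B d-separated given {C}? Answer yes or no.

Yes — Y ⊥ B | {C}.

Bayes-Ball from Y | {C} reaches ∅.
B ∉ reach(Y|{C}) ⇒ Y ⊥ B | {C}.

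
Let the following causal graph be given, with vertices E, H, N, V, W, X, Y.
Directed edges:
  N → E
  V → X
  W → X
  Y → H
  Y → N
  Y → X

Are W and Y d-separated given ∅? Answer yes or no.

Bayes-Ball from W | ∅ reaches {X}.
Y ∉ reach(W|∅) ⇒ W ⊥ Y | ∅.

Yes — W ⊥ Y | ∅.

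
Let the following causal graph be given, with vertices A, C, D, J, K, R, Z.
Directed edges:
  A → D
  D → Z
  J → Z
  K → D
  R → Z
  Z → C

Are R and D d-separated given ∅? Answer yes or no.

Bayes-Ball from R | ∅ reaches {C,Z}.
D ∉ reach(R|∅) ⇒ R ⊥ D | ∅.

Yes — R ⊥ D | ∅.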